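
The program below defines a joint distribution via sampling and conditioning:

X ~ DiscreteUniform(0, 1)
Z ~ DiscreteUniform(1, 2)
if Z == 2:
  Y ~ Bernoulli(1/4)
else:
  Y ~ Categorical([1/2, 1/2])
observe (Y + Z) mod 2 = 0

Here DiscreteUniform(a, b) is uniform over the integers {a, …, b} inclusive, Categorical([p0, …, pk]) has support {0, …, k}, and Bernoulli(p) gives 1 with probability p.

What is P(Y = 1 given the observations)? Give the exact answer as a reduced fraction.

P(Y = 1 | obs) = 2/5

Enumerate traces; 4 have nonzero weight after conditioning:
  (X=0, Z=1, Y=1) weight 1/8
  (X=0, Z=2, Y=0) weight 3/16
  (X=1, Z=1, Y=1) weight 1/8
  (X=1, Z=2, Y=0) weight 3/16
Group by Y:
  weight(Y=0) = 3/8
  weight(Y=1) = 1/4
Total weight = 3/8 + 1/4 = 5/8
P(Y=0 | obs) = 3/8 / 5/8 = 3/5
P(Y=1 | obs) = 1/4 / 5/8 = 2/5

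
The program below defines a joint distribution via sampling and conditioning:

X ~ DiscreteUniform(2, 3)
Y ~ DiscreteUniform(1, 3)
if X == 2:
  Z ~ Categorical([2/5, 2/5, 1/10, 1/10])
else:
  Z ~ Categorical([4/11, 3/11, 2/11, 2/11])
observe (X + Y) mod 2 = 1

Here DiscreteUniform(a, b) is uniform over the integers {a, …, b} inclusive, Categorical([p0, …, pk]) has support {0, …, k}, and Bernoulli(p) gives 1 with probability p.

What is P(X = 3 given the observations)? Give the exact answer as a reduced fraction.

P(X = 3 | obs) = 1/3

Enumerate traces; 12 have nonzero weight after conditioning:
  (X=2, Y=1, Z=0) weight 1/15
  (X=2, Y=1, Z=1) weight 1/15
  (X=2, Y=1, Z=2) weight 1/60
  (X=2, Y=1, Z=3) weight 1/60
  (X=2, Y=3, Z=0) weight 1/15
  (X=2, Y=3, Z=1) weight 1/15
  (X=2, Y=3, Z=2) weight 1/60
  (X=2, Y=3, Z=3) weight 1/60
  (X=3, Y=2, Z=0) weight 2/33
  … 3 more
Group by X:
  weight(X=2) = 1/3
  weight(X=3) = 1/6
Total weight = 1/3 + 1/6 = 1/2
P(X=2 | obs) = 1/3 / 1/2 = 2/3
P(X=3 | obs) = 1/6 / 1/2 = 1/3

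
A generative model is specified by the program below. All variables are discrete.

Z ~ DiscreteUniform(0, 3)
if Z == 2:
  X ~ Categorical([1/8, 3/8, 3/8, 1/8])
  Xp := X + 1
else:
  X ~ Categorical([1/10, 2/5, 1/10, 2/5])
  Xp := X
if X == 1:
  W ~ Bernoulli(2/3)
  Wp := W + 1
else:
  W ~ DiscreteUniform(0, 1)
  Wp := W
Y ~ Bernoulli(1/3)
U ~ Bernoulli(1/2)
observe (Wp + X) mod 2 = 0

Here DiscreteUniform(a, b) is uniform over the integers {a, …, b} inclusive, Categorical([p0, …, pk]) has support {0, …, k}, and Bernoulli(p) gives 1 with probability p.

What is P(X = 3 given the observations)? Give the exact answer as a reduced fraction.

Enumerate traces; 64 have nonzero weight after conditioning:
  (Z=0, X=0, W=0, Y=0, U=0) weight 1/240
  (Z=0, X=0, W=0, Y=0, U=1) weight 1/240
  (Z=0, X=0, W=0, Y=1, U=0) weight 1/480
  (Z=0, X=0, W=0, Y=1, U=1) weight 1/480
  (Z=0, X=1, W=0, Y=0, U=0) weight 1/90
  (Z=0, X=1, W=0, Y=0, U=1) weight 1/90
  (Z=0, X=1, W=0, Y=1, U=0) weight 1/180
  (Z=0, X=1, W=0, Y=1, U=1) weight 1/180
  (Z=0, X=2, W=0, Y=0, U=0) weight 1/240
  (Z=0, X=3, W=1, Y=0, U=0) weight 1/60
  … 54 more
Group by X:
  weight(X=0) = 17/320
  weight(X=1) = 21/160
  weight(X=2) = 27/320
  weight(X=3) = 53/320
Total weight = 17/320 + 21/160 + 27/320 + 53/320 = 139/320
P(X=0 | obs) = 17/320 / 139/320 = 17/139
P(X=1 | obs) = 21/160 / 139/320 = 42/139
P(X=2 | obs) = 27/320 / 139/320 = 27/139
P(X=3 | obs) = 53/320 / 139/320 = 53/139

P(X = 3 | obs) = 53/139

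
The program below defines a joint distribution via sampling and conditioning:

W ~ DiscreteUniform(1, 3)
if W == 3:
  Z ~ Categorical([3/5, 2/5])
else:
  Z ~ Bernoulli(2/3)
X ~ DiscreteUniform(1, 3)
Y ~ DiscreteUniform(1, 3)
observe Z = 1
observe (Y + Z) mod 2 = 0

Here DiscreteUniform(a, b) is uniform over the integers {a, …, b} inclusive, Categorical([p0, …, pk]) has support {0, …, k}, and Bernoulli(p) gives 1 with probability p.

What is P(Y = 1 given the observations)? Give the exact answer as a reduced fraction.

Enumerate traces; 18 have nonzero weight after conditioning:
  (W=1, Z=1, X=1, Y=1) weight 2/81
  (W=1, Z=1, X=1, Y=3) weight 2/81
  (W=1, Z=1, X=2, Y=1) weight 2/81
  (W=1, Z=1, X=2, Y=3) weight 2/81
  (W=1, Z=1, X=3, Y=1) weight 2/81
  (W=1, Z=1, X=3, Y=3) weight 2/81
  (W=2, Z=1, X=1, Y=1) weight 2/81
  (W=2, Z=1, X=1, Y=3) weight 2/81
  … 10 more
Group by Y:
  weight(Y=1) = 26/135
  weight(Y=3) = 26/135
Total weight = 26/135 + 26/135 = 52/135
P(Y=1 | obs) = 26/135 / 52/135 = 1/2
P(Y=3 | obs) = 26/135 / 52/135 = 1/2

P(Y = 1 | obs) = 1/2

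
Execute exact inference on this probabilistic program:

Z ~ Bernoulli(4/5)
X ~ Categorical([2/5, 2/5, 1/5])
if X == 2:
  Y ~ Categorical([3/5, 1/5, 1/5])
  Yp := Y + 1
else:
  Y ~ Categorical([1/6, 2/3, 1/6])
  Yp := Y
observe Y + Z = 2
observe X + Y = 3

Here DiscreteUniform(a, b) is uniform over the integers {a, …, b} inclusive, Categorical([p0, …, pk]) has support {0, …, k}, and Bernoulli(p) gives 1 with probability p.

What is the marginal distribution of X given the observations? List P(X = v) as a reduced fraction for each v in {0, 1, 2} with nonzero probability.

P(X=1) = 5/17, P(X=2) = 12/17

Enumerate traces; 2 have nonzero weight after conditioning:
  (Z=0, X=1, Y=2) weight 1/75
  (Z=1, X=2, Y=1) weight 4/125
Group by X:
  weight(X=1) = 1/75
  weight(X=2) = 4/125
Total weight = 1/75 + 4/125 = 17/375
P(X=1 | obs) = 1/75 / 17/375 = 5/17
P(X=2 | obs) = 4/125 / 17/375 = 12/17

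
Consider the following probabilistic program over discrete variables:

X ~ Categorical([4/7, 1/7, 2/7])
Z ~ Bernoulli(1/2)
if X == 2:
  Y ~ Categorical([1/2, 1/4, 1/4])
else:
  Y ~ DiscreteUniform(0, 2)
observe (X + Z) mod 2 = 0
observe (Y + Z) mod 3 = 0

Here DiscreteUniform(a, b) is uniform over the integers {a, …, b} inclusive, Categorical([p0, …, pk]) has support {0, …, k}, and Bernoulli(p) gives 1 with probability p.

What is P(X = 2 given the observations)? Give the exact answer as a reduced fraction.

Enumerate traces; 3 have nonzero weight after conditioning:
  (X=0, Z=0, Y=0) weight 2/21
  (X=1, Z=1, Y=2) weight 1/42
  (X=2, Z=0, Y=0) weight 1/14
Group by X:
  weight(X=0) = 2/21
  weight(X=1) = 1/42
  weight(X=2) = 1/14
Total weight = 2/21 + 1/42 + 1/14 = 4/21
P(X=0 | obs) = 2/21 / 4/21 = 1/2
P(X=1 | obs) = 1/42 / 4/21 = 1/8
P(X=2 | obs) = 1/14 / 4/21 = 3/8

P(X = 2 | obs) = 3/8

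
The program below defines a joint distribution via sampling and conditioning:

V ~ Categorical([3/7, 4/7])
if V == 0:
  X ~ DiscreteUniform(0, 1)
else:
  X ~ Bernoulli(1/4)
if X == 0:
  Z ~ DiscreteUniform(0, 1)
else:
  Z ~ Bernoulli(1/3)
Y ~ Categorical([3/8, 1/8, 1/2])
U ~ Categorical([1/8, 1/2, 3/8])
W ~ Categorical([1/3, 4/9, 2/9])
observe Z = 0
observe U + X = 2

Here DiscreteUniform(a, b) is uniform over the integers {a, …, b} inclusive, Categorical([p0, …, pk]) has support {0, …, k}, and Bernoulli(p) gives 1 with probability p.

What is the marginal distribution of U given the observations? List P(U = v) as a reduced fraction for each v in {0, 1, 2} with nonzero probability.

Enumerate traces; 36 have nonzero weight after conditioning:
  (V=0, X=0, Z=0, Y=0, U=2, W=0) weight 9/1792
  (V=0, X=0, Z=0, Y=0, U=2, W=1) weight 3/448
  (V=0, X=0, Z=0, Y=0, U=2, W=2) weight 3/896
  (V=0, X=0, Z=0, Y=1, U=2, W=0) weight 3/1792
  (V=0, X=0, Z=0, Y=1, U=2, W=1) weight 1/448
  (V=0, X=0, Z=0, Y=1, U=2, W=2) weight 1/896
  (V=0, X=0, Z=0, Y=2, U=2, W=0) weight 3/448
  (V=0, X=0, Z=0, Y=2, U=2, W=1) weight 1/112
  (V=0, X=1, Z=0, Y=0, U=1, W=0) weight 1/112
  … 27 more
Group by U:
  weight(U=1) = 5/42
  weight(U=2) = 27/224
Total weight = 5/42 + 27/224 = 23/96
P(U=1 | obs) = 5/42 / 23/96 = 80/161
P(U=2 | obs) = 27/224 / 23/96 = 81/161

P(U=1) = 80/161, P(U=2) = 81/161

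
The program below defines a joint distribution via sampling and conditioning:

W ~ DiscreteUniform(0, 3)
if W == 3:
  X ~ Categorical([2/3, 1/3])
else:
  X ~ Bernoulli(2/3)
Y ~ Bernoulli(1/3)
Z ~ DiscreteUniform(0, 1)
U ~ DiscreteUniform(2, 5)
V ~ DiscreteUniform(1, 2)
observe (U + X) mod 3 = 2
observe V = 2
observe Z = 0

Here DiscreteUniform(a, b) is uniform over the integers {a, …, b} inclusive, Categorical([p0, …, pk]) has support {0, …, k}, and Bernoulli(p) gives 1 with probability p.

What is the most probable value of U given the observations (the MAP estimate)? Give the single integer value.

Enumerate traces; 24 have nonzero weight after conditioning:
  (W=0, X=0, Y=0, Z=0, U=2, V=2) weight 1/288
  (W=0, X=0, Y=0, Z=0, U=5, V=2) weight 1/288
  (W=0, X=0, Y=1, Z=0, U=2, V=2) weight 1/576
  (W=0, X=0, Y=1, Z=0, U=5, V=2) weight 1/576
  (W=0, X=1, Y=0, Z=0, U=4, V=2) weight 1/144
  (W=0, X=1, Y=1, Z=0, U=4, V=2) weight 1/288
  (W=1, X=0, Y=0, Z=0, U=2, V=2) weight 1/288
  (W=1, X=0, Y=0, Z=0, U=5, V=2) weight 1/288
  … 16 more
Group by U:
  weight(U=2) = 5/192
  weight(U=4) = 7/192
  weight(U=5) = 5/192
Total weight = 5/192 + 7/192 + 5/192 = 17/192
P(U=2 | obs) = 5/192 / 17/192 = 5/17
P(U=4 | obs) = 7/192 / 17/192 = 7/17
P(U=5 | obs) = 5/192 / 17/192 = 5/17
argmax = 4

argmax_v P(U = v | obs) = 4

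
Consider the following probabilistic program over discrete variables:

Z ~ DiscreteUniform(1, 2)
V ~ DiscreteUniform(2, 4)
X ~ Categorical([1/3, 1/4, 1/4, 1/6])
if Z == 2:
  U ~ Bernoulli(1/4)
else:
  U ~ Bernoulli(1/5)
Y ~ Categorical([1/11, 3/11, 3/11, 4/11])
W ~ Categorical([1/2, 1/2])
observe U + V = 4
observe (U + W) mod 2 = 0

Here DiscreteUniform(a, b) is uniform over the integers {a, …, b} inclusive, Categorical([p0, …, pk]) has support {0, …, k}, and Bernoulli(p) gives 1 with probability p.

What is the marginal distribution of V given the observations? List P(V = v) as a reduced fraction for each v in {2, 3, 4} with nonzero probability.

P(V=3) = 9/40, P(V=4) = 31/40

Enumerate traces; 64 have nonzero weight after conditioning:
  (Z=1, V=3, X=0, U=1, Y=0, W=1) weight 1/1980
  (Z=1, V=3, X=0, U=1, Y=1, W=1) weight 1/660
  (Z=1, V=3, X=0, U=1, Y=2, W=1) weight 1/660
  (Z=1, V=3, X=0, U=1, Y=3, W=1) weight 1/495
  (Z=1, V=3, X=1, U=1, Y=0, W=1) weight 1/2640
  (Z=1, V=3, X=1, U=1, Y=1, W=1) weight 1/880
  (Z=1, V=3, X=1, U=1, Y=2, W=1) weight 1/880
  (Z=1, V=3, X=1, U=1, Y=3, W=1) weight 1/660
  (Z=1, V=4, X=0, U=0, Y=0, W=0) weight 1/495
  … 55 more
Group by V:
  weight(V=3) = 3/80
  weight(V=4) = 31/240
Total weight = 3/80 + 31/240 = 1/6
P(V=3 | obs) = 3/80 / 1/6 = 9/40
P(V=4 | obs) = 31/240 / 1/6 = 31/40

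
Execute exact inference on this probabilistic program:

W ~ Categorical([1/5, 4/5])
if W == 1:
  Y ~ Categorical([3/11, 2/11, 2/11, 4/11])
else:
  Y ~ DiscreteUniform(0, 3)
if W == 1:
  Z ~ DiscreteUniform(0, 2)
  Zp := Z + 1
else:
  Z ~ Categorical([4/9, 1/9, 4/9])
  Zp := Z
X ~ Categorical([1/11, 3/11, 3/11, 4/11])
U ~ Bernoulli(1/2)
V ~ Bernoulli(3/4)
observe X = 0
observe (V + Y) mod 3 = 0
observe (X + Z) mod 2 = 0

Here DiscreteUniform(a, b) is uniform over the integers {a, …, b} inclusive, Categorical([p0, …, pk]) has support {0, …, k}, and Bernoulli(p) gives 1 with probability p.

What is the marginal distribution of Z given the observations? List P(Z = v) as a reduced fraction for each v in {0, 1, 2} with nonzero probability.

Enumerate traces; 24 have nonzero weight after conditioning:
  (W=0, Y=0, Z=0, X=0, U=0, V=0) weight 1/3960
  (W=0, Y=0, Z=0, X=0, U=1, V=0) weight 1/3960
  (W=0, Y=0, Z=2, X=0, U=0, V=0) weight 1/3960
  (W=0, Y=0, Z=2, X=0, U=1, V=0) weight 1/3960
  (W=0, Y=2, Z=0, X=0, U=0, V=1) weight 1/1320
  (W=0, Y=2, Z=0, X=0, U=1, V=1) weight 1/1320
  (W=0, Y=2, Z=2, X=0, U=0, V=1) weight 1/1320
  (W=0, Y=2, Z=2, X=0, U=1, V=1) weight 1/1320
  … 16 more
Group by Z:
  weight(Z=0) = 211/21780
  weight(Z=2) = 211/21780
Total weight = 211/21780 + 211/21780 = 211/10890
P(Z=0 | obs) = 211/21780 / 211/10890 = 1/2
P(Z=2 | obs) = 211/21780 / 211/10890 = 1/2

P(Z=0) = 1/2, P(Z=2) = 1/2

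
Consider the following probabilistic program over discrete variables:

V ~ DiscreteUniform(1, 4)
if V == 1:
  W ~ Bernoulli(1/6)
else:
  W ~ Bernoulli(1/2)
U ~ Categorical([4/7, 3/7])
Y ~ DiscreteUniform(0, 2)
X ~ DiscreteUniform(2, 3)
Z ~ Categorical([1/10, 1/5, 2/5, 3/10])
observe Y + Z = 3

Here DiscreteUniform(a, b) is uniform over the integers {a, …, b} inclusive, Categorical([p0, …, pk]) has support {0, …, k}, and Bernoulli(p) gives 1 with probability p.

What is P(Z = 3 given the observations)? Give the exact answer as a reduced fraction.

P(Z = 3 | obs) = 1/3

Enumerate traces; 96 have nonzero weight after conditioning:
  (V=1, W=0, U=0, Y=0, X=2, Z=3) weight 1/168
  (V=1, W=0, U=0, Y=0, X=3, Z=3) weight 1/168
  (V=1, W=0, U=0, Y=1, X=2, Z=2) weight 1/126
  (V=1, W=0, U=0, Y=1, X=3, Z=2) weight 1/126
  (V=1, W=0, U=0, Y=2, X=2, Z=1) weight 1/252
  (V=1, W=0, U=0, Y=2, X=3, Z=1) weight 1/252
  (V=1, W=0, U=1, Y=0, X=2, Z=3) weight 1/224
  (V=1, W=0, U=1, Y=0, X=3, Z=3) weight 1/224
  … 88 more
Group by Z:
  weight(Z=1) = 1/15
  weight(Z=2) = 2/15
  weight(Z=3) = 1/10
Total weight = 1/15 + 2/15 + 1/10 = 3/10
P(Z=1 | obs) = 1/15 / 3/10 = 2/9
P(Z=2 | obs) = 2/15 / 3/10 = 4/9
P(Z=3 | obs) = 1/10 / 3/10 = 1/3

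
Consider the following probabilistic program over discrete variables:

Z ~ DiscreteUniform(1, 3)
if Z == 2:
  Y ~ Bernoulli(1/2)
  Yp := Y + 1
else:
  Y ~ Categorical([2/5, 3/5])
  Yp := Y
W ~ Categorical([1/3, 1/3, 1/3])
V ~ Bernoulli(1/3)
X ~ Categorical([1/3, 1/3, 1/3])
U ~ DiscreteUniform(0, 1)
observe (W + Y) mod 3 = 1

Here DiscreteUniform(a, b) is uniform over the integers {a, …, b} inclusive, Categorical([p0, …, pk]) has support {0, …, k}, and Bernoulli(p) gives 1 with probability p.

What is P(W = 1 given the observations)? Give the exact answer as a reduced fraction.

Enumerate traces; 72 have nonzero weight after conditioning:
  (Z=1, Y=0, W=1, V=0, X=0, U=0) weight 2/405
  (Z=1, Y=0, W=1, V=0, X=0, U=1) weight 2/405
  (Z=1, Y=0, W=1, V=0, X=1, U=0) weight 2/405
  (Z=1, Y=0, W=1, V=0, X=1, U=1) weight 2/405
  (Z=1, Y=0, W=1, V=0, X=2, U=0) weight 2/405
  (Z=1, Y=0, W=1, V=0, X=2, U=1) weight 2/405
  (Z=1, Y=0, W=1, V=1, X=0, U=0) weight 1/405
  (Z=1, Y=0, W=1, V=1, X=0, U=1) weight 1/405
  (Z=1, Y=1, W=0, V=0, X=0, U=0) weight 1/135
  … 63 more
Group by W:
  weight(W=0) = 17/90
  weight(W=1) = 13/90
Total weight = 17/90 + 13/90 = 1/3
P(W=0 | obs) = 17/90 / 1/3 = 17/30
P(W=1 | obs) = 13/90 / 1/3 = 13/30

P(W = 1 | obs) = 13/30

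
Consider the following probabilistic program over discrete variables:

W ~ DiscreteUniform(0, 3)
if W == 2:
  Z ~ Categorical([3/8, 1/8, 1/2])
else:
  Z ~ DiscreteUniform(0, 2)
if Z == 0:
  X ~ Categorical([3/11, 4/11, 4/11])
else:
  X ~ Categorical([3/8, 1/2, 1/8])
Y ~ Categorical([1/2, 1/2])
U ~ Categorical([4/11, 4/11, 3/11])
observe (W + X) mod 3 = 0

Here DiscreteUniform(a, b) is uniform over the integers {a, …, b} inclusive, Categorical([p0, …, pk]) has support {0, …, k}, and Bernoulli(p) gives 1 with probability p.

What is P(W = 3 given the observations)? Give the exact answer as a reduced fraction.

P(W = 3 | obs) = 12/47

Enumerate traces; 72 have nonzero weight after conditioning:
  (W=0, Z=0, X=0, Y=0, U=0) weight 1/242
  (W=0, Z=0, X=0, Y=0, U=1) weight 1/242
  (W=0, Z=0, X=0, Y=0, U=2) weight 3/968
  (W=0, Z=0, X=0, Y=1, U=0) weight 1/242
  (W=0, Z=0, X=0, Y=1, U=1) weight 1/242
  (W=0, Z=0, X=0, Y=1, U=2) weight 3/968
  (W=0, Z=1, X=0, Y=0, U=0) weight 1/176
  (W=0, Z=1, X=0, Y=0, U=1) weight 1/176
  (W=1, Z=0, X=2, Y=0, U=0) weight 2/363
  (W=2, Z=0, X=1, Y=0, U=0) weight 3/484
  … 62 more
Group by W:
  weight(W=0) = 15/176
  weight(W=1) = 9/176
  weight(W=2) = 79/704
  weight(W=3) = 15/176
Total weight = 15/176 + 9/176 + 79/704 + 15/176 = 235/704
P(W=0 | obs) = 15/176 / 235/704 = 12/47
P(W=1 | obs) = 9/176 / 235/704 = 36/235
P(W=2 | obs) = 79/704 / 235/704 = 79/235
P(W=3 | obs) = 15/176 / 235/704 = 12/47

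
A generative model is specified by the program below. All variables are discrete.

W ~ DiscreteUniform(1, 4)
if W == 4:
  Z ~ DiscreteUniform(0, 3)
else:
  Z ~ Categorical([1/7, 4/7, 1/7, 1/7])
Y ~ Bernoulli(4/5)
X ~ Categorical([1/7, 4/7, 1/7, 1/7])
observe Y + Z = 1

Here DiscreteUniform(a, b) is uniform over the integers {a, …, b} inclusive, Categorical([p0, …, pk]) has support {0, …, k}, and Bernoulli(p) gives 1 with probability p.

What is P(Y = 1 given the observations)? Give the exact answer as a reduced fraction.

Enumerate traces; 32 have nonzero weight after conditioning:
  (W=1, Z=0, Y=1, X=0) weight 1/245
  (W=1, Z=0, Y=1, X=1) weight 4/245
  (W=1, Z=0, Y=1, X=2) weight 1/245
  (W=1, Z=0, Y=1, X=3) weight 1/245
  (W=1, Z=1, Y=0, X=0) weight 1/245
  (W=1, Z=1, Y=0, X=1) weight 4/245
  (W=1, Z=1, Y=0, X=2) weight 1/245
  (W=1, Z=1, Y=0, X=3) weight 1/245
  … 24 more
Group by Y:
  weight(Y=0) = 11/112
  weight(Y=1) = 19/140
Total weight = 11/112 + 19/140 = 131/560
P(Y=0 | obs) = 11/112 / 131/560 = 55/131
P(Y=1 | obs) = 19/140 / 131/560 = 76/131

P(Y = 1 | obs) = 76/131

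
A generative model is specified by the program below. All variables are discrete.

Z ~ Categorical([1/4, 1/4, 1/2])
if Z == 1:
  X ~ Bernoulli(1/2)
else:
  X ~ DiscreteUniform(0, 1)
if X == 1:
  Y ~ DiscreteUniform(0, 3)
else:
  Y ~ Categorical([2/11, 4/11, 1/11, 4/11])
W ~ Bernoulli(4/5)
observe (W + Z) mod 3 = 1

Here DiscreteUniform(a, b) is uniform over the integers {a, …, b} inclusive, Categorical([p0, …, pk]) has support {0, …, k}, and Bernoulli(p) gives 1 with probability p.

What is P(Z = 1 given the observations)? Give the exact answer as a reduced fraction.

Enumerate traces; 16 have nonzero weight after conditioning:
  (Z=0, X=0, Y=0, W=1) weight 1/55
  (Z=0, X=0, Y=1, W=1) weight 2/55
  (Z=0, X=0, Y=2, W=1) weight 1/110
  (Z=0, X=0, Y=3, W=1) weight 2/55
  (Z=0, X=1, Y=0, W=1) weight 1/40
  (Z=0, X=1, Y=1, W=1) weight 1/40
  (Z=0, X=1, Y=2, W=1) weight 1/40
  (Z=0, X=1, Y=3, W=1) weight 1/40
  (Z=1, X=0, Y=0, W=0) weight 1/220
  … 7 more
Group by Z:
  weight(Z=0) = 1/5
  weight(Z=1) = 1/20
Total weight = 1/5 + 1/20 = 1/4
P(Z=0 | obs) = 1/5 / 1/4 = 4/5
P(Z=1 | obs) = 1/20 / 1/4 = 1/5

P(Z = 1 | obs) = 1/5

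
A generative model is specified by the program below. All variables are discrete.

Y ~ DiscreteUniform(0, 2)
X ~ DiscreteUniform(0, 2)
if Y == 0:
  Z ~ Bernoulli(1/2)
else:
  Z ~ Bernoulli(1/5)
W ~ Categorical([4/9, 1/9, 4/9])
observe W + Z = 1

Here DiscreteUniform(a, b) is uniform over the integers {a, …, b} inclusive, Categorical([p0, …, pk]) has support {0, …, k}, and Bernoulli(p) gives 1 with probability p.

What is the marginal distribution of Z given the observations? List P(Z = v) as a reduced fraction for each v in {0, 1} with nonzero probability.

P(Z=0) = 7/19, P(Z=1) = 12/19

Enumerate traces; 18 have nonzero weight after conditioning:
  (Y=0, X=0, Z=0, W=1) weight 1/162
  (Y=0, X=0, Z=1, W=0) weight 2/81
  (Y=0, X=1, Z=0, W=1) weight 1/162
  (Y=0, X=1, Z=1, W=0) weight 2/81
  (Y=0, X=2, Z=0, W=1) weight 1/162
  (Y=0, X=2, Z=1, W=0) weight 2/81
  (Y=1, X=0, Z=0, W=1) weight 4/405
  (Y=1, X=0, Z=1, W=0) weight 4/405
  … 10 more
Group by Z:
  weight(Z=0) = 7/90
  weight(Z=1) = 2/15
Total weight = 7/90 + 2/15 = 19/90
P(Z=0 | obs) = 7/90 / 19/90 = 7/19
P(Z=1 | obs) = 2/15 / 19/90 = 12/19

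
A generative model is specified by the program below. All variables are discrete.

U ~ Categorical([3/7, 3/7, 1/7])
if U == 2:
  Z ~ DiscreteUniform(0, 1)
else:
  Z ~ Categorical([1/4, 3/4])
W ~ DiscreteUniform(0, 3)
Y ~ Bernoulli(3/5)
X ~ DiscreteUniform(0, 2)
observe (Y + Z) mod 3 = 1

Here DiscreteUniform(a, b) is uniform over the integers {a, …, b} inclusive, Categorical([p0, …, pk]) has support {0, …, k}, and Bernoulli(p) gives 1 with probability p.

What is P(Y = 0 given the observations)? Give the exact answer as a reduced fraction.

P(Y = 0 | obs) = 5/8

Enumerate traces; 72 have nonzero weight after conditioning:
  (U=0, Z=0, W=0, Y=1, X=0) weight 3/560
  (U=0, Z=0, W=0, Y=1, X=1) weight 3/560
  (U=0, Z=0, W=0, Y=1, X=2) weight 3/560
  (U=0, Z=0, W=1, Y=1, X=0) weight 3/560
  (U=0, Z=0, W=1, Y=1, X=1) weight 3/560
  (U=0, Z=0, W=1, Y=1, X=2) weight 3/560
  (U=0, Z=0, W=2, Y=1, X=0) weight 3/560
  (U=0, Z=0, W=2, Y=1, X=1) weight 3/560
  (U=0, Z=1, W=0, Y=0, X=0) weight 3/280
  … 63 more
Group by Y:
  weight(Y=0) = 2/7
  weight(Y=1) = 6/35
Total weight = 2/7 + 6/35 = 16/35
P(Y=0 | obs) = 2/7 / 16/35 = 5/8
P(Y=1 | obs) = 6/35 / 16/35 = 3/8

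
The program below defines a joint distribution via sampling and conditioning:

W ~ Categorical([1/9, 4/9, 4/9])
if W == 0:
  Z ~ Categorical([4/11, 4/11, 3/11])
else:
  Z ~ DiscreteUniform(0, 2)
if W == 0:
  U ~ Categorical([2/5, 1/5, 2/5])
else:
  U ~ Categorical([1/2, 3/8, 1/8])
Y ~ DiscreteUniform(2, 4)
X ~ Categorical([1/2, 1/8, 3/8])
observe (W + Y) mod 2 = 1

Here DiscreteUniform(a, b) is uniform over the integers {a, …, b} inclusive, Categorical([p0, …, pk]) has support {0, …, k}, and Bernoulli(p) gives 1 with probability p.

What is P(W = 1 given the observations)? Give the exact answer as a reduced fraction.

Enumerate traces; 108 have nonzero weight after conditioning:
  (W=0, Z=0, U=0, Y=3, X=0) weight 4/1485
  (W=0, Z=0, U=0, Y=3, X=1) weight 1/1485
  (W=0, Z=0, U=0, Y=3, X=2) weight 1/495
  (W=0, Z=0, U=1, Y=3, X=0) weight 2/1485
  (W=0, Z=0, U=1, Y=3, X=1) weight 1/2970
  (W=0, Z=0, U=1, Y=3, X=2) weight 1/990
  (W=0, Z=0, U=2, Y=3, X=0) weight 4/1485
  (W=0, Z=0, U=2, Y=3, X=1) weight 1/1485
  (W=1, Z=0, U=0, Y=2, X=0) weight 1/81
  (W=2, Z=0, U=0, Y=3, X=0) weight 1/81
  … 98 more
Group by W:
  weight(W=0) = 1/27
  weight(W=1) = 8/27
  weight(W=2) = 4/27
Total weight = 1/27 + 8/27 + 4/27 = 13/27
P(W=0 | obs) = 1/27 / 13/27 = 1/13
P(W=1 | obs) = 8/27 / 13/27 = 8/13
P(W=2 | obs) = 4/27 / 13/27 = 4/13

P(W = 1 | obs) = 8/13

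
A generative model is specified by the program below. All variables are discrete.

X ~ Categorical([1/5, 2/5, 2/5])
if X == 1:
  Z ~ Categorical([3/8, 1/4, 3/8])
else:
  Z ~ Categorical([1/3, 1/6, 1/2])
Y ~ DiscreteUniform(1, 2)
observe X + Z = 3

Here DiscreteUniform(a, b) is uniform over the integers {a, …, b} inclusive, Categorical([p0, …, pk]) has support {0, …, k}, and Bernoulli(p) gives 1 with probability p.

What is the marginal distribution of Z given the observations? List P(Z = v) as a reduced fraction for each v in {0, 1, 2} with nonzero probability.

Enumerate traces; 4 have nonzero weight after conditioning:
  (X=1, Z=2, Y=1) weight 3/40
  (X=1, Z=2, Y=2) weight 3/40
  (X=2, Z=1, Y=1) weight 1/30
  (X=2, Z=1, Y=2) weight 1/30
Group by Z:
  weight(Z=1) = 1/15
  weight(Z=2) = 3/20
Total weight = 1/15 + 3/20 = 13/60
P(Z=1 | obs) = 1/15 / 13/60 = 4/13
P(Z=2 | obs) = 3/20 / 13/60 = 9/13

P(Z=1) = 4/13, P(Z=2) = 9/13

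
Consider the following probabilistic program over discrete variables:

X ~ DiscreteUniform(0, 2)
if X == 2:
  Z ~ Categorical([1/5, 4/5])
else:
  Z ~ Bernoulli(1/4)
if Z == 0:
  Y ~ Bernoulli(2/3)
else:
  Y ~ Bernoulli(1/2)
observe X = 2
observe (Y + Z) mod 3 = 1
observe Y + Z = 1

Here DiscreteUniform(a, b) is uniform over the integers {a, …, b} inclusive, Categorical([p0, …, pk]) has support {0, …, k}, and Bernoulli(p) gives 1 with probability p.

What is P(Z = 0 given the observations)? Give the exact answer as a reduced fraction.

Enumerate traces; 2 have nonzero weight after conditioning:
  (X=2, Z=0, Y=1) weight 2/45
  (X=2, Z=1, Y=0) weight 2/15
Group by Z:
  weight(Z=0) = 2/45
  weight(Z=1) = 2/15
Total weight = 2/45 + 2/15 = 8/45
P(Z=0 | obs) = 2/45 / 8/45 = 1/4
P(Z=1 | obs) = 2/15 / 8/45 = 3/4

P(Z = 0 | obs) = 1/4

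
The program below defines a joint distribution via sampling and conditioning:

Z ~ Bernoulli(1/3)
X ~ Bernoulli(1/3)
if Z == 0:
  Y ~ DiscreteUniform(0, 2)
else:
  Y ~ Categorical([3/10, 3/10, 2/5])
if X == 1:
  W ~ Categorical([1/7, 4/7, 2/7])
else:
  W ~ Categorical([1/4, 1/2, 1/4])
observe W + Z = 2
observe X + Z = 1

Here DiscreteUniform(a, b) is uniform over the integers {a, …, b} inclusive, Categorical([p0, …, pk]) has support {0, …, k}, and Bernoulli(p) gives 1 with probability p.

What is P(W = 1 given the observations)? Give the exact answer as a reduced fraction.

P(W = 1 | obs) = 7/11

Enumerate traces; 6 have nonzero weight after conditioning:
  (Z=0, X=1, Y=0, W=2) weight 4/189
  (Z=0, X=1, Y=1, W=2) weight 4/189
  (Z=0, X=1, Y=2, W=2) weight 4/189
  (Z=1, X=0, Y=0, W=1) weight 1/30
  (Z=1, X=0, Y=1, W=1) weight 1/30
  (Z=1, X=0, Y=2, W=1) weight 2/45
Group by W:
  weight(W=1) = 1/9
  weight(W=2) = 4/63
Total weight = 1/9 + 4/63 = 11/63
P(W=1 | obs) = 1/9 / 11/63 = 7/11
P(W=2 | obs) = 4/63 / 11/63 = 4/11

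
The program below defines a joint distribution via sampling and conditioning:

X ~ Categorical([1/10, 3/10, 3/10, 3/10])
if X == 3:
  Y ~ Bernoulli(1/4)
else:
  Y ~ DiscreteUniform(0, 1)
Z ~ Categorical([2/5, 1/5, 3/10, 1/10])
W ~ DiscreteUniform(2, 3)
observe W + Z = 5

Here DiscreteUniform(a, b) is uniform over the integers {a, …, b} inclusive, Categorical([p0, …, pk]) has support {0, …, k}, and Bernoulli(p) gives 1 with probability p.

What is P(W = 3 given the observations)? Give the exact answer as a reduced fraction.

Enumerate traces; 16 have nonzero weight after conditioning:
  (X=0, Y=0, Z=2, W=3) weight 3/400
  (X=0, Y=0, Z=3, W=2) weight 1/400
  (X=0, Y=1, Z=2, W=3) weight 3/400
  (X=0, Y=1, Z=3, W=2) weight 1/400
  (X=1, Y=0, Z=2, W=3) weight 9/400
  (X=1, Y=0, Z=3, W=2) weight 3/400
  (X=1, Y=1, Z=2, W=3) weight 9/400
  (X=1, Y=1, Z=3, W=2) weight 3/400
  … 8 more
Group by W:
  weight(W=2) = 1/20
  weight(W=3) = 3/20
Total weight = 1/20 + 3/20 = 1/5
P(W=2 | obs) = 1/20 / 1/5 = 1/4
P(W=3 | obs) = 3/20 / 1/5 = 3/4

P(W = 3 | obs) = 3/4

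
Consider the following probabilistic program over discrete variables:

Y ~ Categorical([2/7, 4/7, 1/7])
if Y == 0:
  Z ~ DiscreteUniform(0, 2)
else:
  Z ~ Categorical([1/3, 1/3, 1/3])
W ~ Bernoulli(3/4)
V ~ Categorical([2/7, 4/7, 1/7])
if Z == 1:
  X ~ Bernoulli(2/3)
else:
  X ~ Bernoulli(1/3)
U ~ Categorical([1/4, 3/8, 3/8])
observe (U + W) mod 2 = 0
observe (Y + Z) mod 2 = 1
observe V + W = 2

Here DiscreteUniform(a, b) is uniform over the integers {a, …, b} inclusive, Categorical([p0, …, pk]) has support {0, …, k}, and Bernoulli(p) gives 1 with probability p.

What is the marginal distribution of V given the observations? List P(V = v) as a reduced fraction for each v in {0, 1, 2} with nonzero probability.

Enumerate traces; 24 have nonzero weight after conditioning:
  (Y=0, Z=1, W=0, V=2, X=0, U=0) weight 1/3528
  (Y=0, Z=1, W=0, V=2, X=0, U=2) weight 1/2352
  (Y=0, Z=1, W=0, V=2, X=1, U=0) weight 1/1764
  (Y=0, Z=1, W=0, V=2, X=1, U=2) weight 1/1176
  (Y=0, Z=1, W=1, V=1, X=0, U=1) weight 1/196
  (Y=0, Z=1, W=1, V=1, X=1, U=1) weight 1/98
  (Y=1, Z=0, W=0, V=2, X=0, U=0) weight 1/882
  (Y=1, Z=0, W=0, V=2, X=0, U=2) weight 1/588
  … 16 more
Group by V:
  weight(V=1) = 33/392
  weight(V=2) = 55/4704
Total weight = 33/392 + 55/4704 = 451/4704
P(V=1 | obs) = 33/392 / 451/4704 = 36/41
P(V=2 | obs) = 55/4704 / 451/4704 = 5/41

P(V=1) = 36/41, P(V=2) = 5/41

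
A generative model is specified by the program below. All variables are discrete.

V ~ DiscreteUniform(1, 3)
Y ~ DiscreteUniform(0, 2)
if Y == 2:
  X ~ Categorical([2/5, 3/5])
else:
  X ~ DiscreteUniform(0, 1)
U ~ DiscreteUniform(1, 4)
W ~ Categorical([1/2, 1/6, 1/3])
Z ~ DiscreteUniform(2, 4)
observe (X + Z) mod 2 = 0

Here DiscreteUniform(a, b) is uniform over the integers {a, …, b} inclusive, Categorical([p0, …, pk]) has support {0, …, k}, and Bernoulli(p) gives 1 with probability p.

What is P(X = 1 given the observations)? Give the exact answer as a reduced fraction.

P(X = 1 | obs) = 4/11

Enumerate traces; 324 have nonzero weight after conditioning:
  (V=1, Y=0, X=0, U=1, W=0, Z=2) weight 1/432
  (V=1, Y=0, X=0, U=1, W=0, Z=4) weight 1/432
  (V=1, Y=0, X=0, U=1, W=1, Z=2) weight 1/1296
  (V=1, Y=0, X=0, U=1, W=1, Z=4) weight 1/1296
  (V=1, Y=0, X=0, U=1, W=2, Z=2) weight 1/648
  (V=1, Y=0, X=0, U=1, W=2, Z=4) weight 1/648
  (V=1, Y=0, X=0, U=2, W=0, Z=2) weight 1/432
  (V=1, Y=0, X=0, U=2, W=0, Z=4) weight 1/432
  (V=1, Y=0, X=1, U=1, W=0, Z=3) weight 1/432
  … 315 more
Group by X:
  weight(X=0) = 14/45
  weight(X=1) = 8/45
Total weight = 14/45 + 8/45 = 22/45
P(X=0 | obs) = 14/45 / 22/45 = 7/11
P(X=1 | obs) = 8/45 / 22/45 = 4/11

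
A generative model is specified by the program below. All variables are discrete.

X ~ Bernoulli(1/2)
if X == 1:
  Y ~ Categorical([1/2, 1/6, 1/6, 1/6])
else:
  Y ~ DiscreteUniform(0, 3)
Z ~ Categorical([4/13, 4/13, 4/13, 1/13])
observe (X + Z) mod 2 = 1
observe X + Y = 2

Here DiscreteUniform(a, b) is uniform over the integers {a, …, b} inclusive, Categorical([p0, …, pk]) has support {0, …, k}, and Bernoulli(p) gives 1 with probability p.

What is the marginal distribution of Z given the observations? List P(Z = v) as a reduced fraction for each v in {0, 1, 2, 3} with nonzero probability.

Enumerate traces; 4 have nonzero weight after conditioning:
  (X=0, Y=2, Z=1) weight 1/26
  (X=0, Y=2, Z=3) weight 1/104
  (X=1, Y=1, Z=0) weight 1/39
  (X=1, Y=1, Z=2) weight 1/39
Group by Z:
  weight(Z=0) = 1/39
  weight(Z=1) = 1/26
  weight(Z=2) = 1/39
  weight(Z=3) = 1/104
Total weight = 1/39 + 1/26 + 1/39 + 1/104 = 31/312
P(Z=0 | obs) = 1/39 / 31/312 = 8/31
P(Z=1 | obs) = 1/26 / 31/312 = 12/31
P(Z=2 | obs) = 1/39 / 31/312 = 8/31
P(Z=3 | obs) = 1/104 / 31/312 = 3/31

P(Z=0) = 8/31, P(Z=1) = 12/31, P(Z=2) = 8/31, P(Z=3) = 3/31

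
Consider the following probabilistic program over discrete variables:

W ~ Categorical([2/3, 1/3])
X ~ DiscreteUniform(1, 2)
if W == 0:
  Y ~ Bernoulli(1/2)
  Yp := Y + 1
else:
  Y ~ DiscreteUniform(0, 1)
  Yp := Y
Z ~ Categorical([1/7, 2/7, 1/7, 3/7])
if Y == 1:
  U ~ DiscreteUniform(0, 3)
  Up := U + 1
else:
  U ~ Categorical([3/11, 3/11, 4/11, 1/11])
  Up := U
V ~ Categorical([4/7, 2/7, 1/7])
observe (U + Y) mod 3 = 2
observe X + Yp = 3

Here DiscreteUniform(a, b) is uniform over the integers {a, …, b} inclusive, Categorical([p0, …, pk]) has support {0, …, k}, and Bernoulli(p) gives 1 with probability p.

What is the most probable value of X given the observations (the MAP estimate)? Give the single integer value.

Enumerate traces; 36 have nonzero weight after conditioning:
  (W=0, X=1, Y=1, Z=0, U=1, V=0) weight 1/294
  (W=0, X=1, Y=1, Z=0, U=1, V=1) weight 1/588
  (W=0, X=1, Y=1, Z=0, U=1, V=2) weight 1/1176
  (W=0, X=1, Y=1, Z=1, U=1, V=0) weight 1/147
  (W=0, X=1, Y=1, Z=1, U=1, V=1) weight 1/294
  (W=0, X=1, Y=1, Z=1, U=1, V=2) weight 1/588
  (W=0, X=1, Y=1, Z=2, U=1, V=0) weight 1/294
  (W=0, X=1, Y=1, Z=2, U=1, V=1) weight 1/588
  (W=0, X=2, Y=0, Z=0, U=2, V=0) weight 8/1617
  … 27 more
Group by X:
  weight(X=1) = 1/24
  weight(X=2) = 43/528
Total weight = 1/24 + 43/528 = 65/528
P(X=1 | obs) = 1/24 / 65/528 = 22/65
P(X=2 | obs) = 43/528 / 65/528 = 43/65
argmax = 2

argmax_v P(X = v | obs) = 2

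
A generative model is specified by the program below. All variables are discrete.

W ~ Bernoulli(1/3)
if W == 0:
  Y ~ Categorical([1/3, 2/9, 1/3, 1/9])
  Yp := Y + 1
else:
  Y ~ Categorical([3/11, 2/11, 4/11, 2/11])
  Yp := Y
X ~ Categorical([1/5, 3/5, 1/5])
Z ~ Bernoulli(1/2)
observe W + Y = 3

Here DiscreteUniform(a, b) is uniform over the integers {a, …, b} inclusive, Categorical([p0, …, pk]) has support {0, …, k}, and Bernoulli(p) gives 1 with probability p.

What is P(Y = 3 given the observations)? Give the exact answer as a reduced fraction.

Enumerate traces; 12 have nonzero weight after conditioning:
  (W=0, Y=3, X=0, Z=0) weight 1/135
  (W=0, Y=3, X=0, Z=1) weight 1/135
  (W=0, Y=3, X=1, Z=0) weight 1/45
  (W=0, Y=3, X=1, Z=1) weight 1/45
  (W=0, Y=3, X=2, Z=0) weight 1/135
  (W=0, Y=3, X=2, Z=1) weight 1/135
  (W=1, Y=2, X=0, Z=0) weight 2/165
  (W=1, Y=2, X=0, Z=1) weight 2/165
  … 4 more
Group by Y:
  weight(Y=2) = 4/33
  weight(Y=3) = 2/27
Total weight = 4/33 + 2/27 = 58/297
P(Y=2 | obs) = 4/33 / 58/297 = 18/29
P(Y=3 | obs) = 2/27 / 58/297 = 11/29

P(Y = 3 | obs) = 11/29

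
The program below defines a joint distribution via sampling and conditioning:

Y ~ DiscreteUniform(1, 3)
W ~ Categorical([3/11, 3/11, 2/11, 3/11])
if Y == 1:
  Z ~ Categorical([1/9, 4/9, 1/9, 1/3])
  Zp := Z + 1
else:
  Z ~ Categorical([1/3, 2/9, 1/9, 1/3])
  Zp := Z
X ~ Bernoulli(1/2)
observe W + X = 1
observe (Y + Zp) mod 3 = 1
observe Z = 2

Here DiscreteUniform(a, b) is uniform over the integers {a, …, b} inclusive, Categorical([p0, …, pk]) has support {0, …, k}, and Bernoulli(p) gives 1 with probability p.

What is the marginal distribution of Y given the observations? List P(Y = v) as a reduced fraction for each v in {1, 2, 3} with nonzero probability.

Enumerate traces; 4 have nonzero weight after conditioning:
  (Y=1, W=0, Z=2, X=1) weight 1/198
  (Y=1, W=1, Z=2, X=0) weight 1/198
  (Y=2, W=0, Z=2, X=1) weight 1/198
  (Y=2, W=1, Z=2, X=0) weight 1/198
Group by Y:
  weight(Y=1) = 1/99
  weight(Y=2) = 1/99
Total weight = 1/99 + 1/99 = 2/99
P(Y=1 | obs) = 1/99 / 2/99 = 1/2
P(Y=2 | obs) = 1/99 / 2/99 = 1/2

P(Y=1) = 1/2, P(Y=2) = 1/2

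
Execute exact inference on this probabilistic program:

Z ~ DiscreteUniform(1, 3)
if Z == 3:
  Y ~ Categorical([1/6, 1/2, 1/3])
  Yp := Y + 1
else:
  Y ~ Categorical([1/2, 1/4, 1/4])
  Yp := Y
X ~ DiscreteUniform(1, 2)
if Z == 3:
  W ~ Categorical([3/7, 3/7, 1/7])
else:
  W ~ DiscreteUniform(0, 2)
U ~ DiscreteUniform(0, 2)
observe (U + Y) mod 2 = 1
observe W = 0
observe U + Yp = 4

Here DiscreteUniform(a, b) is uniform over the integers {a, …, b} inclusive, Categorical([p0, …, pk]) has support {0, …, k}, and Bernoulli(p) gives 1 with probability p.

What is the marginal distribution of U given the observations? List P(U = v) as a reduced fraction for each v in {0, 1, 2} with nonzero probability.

Enumerate traces; 4 have nonzero weight after conditioning:
  (Z=3, Y=1, X=1, W=0, U=2) weight 1/84
  (Z=3, Y=1, X=2, W=0, U=2) weight 1/84
  (Z=3, Y=2, X=1, W=0, U=1) weight 1/126
  (Z=3, Y=2, X=2, W=0, U=1) weight 1/126
Group by U:
  weight(U=1) = 1/63
  weight(U=2) = 1/42
Total weight = 1/63 + 1/42 = 5/126
P(U=1 | obs) = 1/63 / 5/126 = 2/5
P(U=2 | obs) = 1/42 / 5/126 = 3/5

P(U=1) = 2/5, P(U=2) = 3/5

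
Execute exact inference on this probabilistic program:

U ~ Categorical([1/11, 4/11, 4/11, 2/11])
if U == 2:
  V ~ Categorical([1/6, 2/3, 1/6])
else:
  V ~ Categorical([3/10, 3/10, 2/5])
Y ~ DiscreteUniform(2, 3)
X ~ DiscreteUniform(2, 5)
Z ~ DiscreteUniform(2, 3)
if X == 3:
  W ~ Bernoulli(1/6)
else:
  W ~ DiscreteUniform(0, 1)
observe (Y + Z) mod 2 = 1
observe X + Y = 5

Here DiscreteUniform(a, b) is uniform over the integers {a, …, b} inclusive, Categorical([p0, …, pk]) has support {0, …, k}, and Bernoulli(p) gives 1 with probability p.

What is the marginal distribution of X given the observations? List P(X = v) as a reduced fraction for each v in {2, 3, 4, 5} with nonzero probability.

Enumerate traces; 48 have nonzero weight after conditioning:
  (U=0, V=0, Y=2, X=3, Z=3, W=0) weight 1/704
  (U=0, V=0, Y=2, X=3, Z=3, W=1) weight 1/3520
  (U=0, V=0, Y=3, X=2, Z=2, W=0) weight 3/3520
  (U=0, V=0, Y=3, X=2, Z=2, W=1) weight 3/3520
  (U=0, V=1, Y=2, X=3, Z=3, W=0) weight 1/704
  (U=0, V=1, Y=2, X=3, Z=3, W=1) weight 1/3520
  (U=0, V=1, Y=3, X=2, Z=2, W=0) weight 3/3520
  (U=0, V=1, Y=3, X=2, Z=2, W=1) weight 3/3520
  … 40 more
Group by X:
  weight(X=2) = 1/16
  weight(X=3) = 1/16
Total weight = 1/16 + 1/16 = 1/8
P(X=2 | obs) = 1/16 / 1/8 = 1/2
P(X=3 | obs) = 1/16 / 1/8 = 1/2

P(X=2) = 1/2, P(X=3) = 1/2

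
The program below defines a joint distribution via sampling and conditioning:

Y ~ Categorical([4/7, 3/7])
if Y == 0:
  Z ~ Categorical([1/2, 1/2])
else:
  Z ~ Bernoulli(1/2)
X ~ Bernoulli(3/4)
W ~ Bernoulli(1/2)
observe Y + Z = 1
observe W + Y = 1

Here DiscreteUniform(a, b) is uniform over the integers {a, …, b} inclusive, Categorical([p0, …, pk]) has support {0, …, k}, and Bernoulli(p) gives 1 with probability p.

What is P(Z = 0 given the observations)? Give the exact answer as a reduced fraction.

Enumerate traces; 4 have nonzero weight after conditioning:
  (Y=0, Z=1, X=0, W=1) weight 1/28
  (Y=0, Z=1, X=1, W=1) weight 3/28
  (Y=1, Z=0, X=0, W=0) weight 3/112
  (Y=1, Z=0, X=1, W=0) weight 9/112
Group by Z:
  weight(Z=0) = 3/28
  weight(Z=1) = 1/7
Total weight = 3/28 + 1/7 = 1/4
P(Z=0 | obs) = 3/28 / 1/4 = 3/7
P(Z=1 | obs) = 1/7 / 1/4 = 4/7

P(Z = 0 | obs) = 3/7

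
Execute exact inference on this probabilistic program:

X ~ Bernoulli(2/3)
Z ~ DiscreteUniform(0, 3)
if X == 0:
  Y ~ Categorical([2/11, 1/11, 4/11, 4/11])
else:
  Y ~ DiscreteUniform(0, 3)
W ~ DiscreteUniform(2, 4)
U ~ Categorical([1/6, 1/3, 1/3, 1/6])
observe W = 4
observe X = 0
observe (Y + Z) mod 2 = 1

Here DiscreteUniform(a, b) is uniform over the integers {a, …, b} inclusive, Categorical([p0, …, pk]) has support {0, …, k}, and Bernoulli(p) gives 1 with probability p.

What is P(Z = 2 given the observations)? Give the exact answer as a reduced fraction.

P(Z = 2 | obs) = 5/22

Enumerate traces; 32 have nonzero weight after conditioning:
  (X=0, Z=0, Y=1, W=4, U=0) weight 1/2376
  (X=0, Z=0, Y=1, W=4, U=1) weight 1/1188
  (X=0, Z=0, Y=1, W=4, U=2) weight 1/1188
  (X=0, Z=0, Y=1, W=4, U=3) weight 1/2376
  (X=0, Z=0, Y=3, W=4, U=0) weight 1/594
  (X=0, Z=0, Y=3, W=4, U=1) weight 1/297
  (X=0, Z=0, Y=3, W=4, U=2) weight 1/297
  (X=0, Z=0, Y=3, W=4, U=3) weight 1/594
  (X=0, Z=1, Y=0, W=4, U=0) weight 1/1188
  (X=0, Z=2, Y=1, W=4, U=0) weight 1/2376
  … 22 more
Group by Z:
  weight(Z=0) = 5/396
  weight(Z=1) = 1/66
  weight(Z=2) = 5/396
  weight(Z=3) = 1/66
Total weight = 5/396 + 1/66 + 5/396 + 1/66 = 1/18
P(Z=0 | obs) = 5/396 / 1/18 = 5/22
P(Z=1 | obs) = 1/66 / 1/18 = 3/11
P(Z=2 | obs) = 5/396 / 1/18 = 5/22
P(Z=3 | obs) = 1/66 / 1/18 = 3/11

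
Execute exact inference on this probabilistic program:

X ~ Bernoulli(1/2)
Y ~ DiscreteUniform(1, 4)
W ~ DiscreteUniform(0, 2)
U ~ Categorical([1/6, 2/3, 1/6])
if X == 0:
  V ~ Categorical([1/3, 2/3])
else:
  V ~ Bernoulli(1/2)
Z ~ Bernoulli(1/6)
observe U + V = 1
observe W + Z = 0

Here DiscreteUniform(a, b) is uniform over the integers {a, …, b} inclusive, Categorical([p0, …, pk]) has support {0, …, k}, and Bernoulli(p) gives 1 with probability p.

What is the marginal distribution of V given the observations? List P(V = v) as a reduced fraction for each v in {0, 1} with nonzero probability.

P(V=0) = 20/27, P(V=1) = 7/27

Enumerate traces; 16 have nonzero weight after conditioning:
  (X=0, Y=1, W=0, U=0, V=1, Z=0) weight 5/1296
  (X=0, Y=1, W=0, U=1, V=0, Z=0) weight 5/648
  (X=0, Y=2, W=0, U=0, V=1, Z=0) weight 5/1296
  (X=0, Y=2, W=0, U=1, V=0, Z=0) weight 5/648
  (X=0, Y=3, W=0, U=0, V=1, Z=0) weight 5/1296
  (X=0, Y=3, W=0, U=1, V=0, Z=0) weight 5/648
  (X=0, Y=4, W=0, U=0, V=1, Z=0) weight 5/1296
  (X=0, Y=4, W=0, U=1, V=0, Z=0) weight 5/648
  … 8 more
Group by V:
  weight(V=0) = 25/324
  weight(V=1) = 35/1296
Total weight = 25/324 + 35/1296 = 5/48
P(V=0 | obs) = 25/324 / 5/48 = 20/27
P(V=1 | obs) = 35/1296 / 5/48 = 7/27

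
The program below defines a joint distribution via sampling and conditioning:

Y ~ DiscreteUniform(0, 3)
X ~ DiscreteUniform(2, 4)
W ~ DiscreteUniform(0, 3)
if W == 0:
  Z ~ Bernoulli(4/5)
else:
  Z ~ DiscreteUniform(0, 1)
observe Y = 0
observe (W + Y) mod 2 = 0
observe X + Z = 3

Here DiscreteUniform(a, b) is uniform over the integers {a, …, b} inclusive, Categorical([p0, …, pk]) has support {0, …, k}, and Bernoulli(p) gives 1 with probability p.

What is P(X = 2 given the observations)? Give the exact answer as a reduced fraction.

Enumerate traces; 4 have nonzero weight after conditioning:
  (Y=0, X=2, W=0, Z=1) weight 1/60
  (Y=0, X=2, W=2, Z=1) weight 1/96
  (Y=0, X=3, W=0, Z=0) weight 1/240
  (Y=0, X=3, W=2, Z=0) weight 1/96
Group by X:
  weight(X=2) = 13/480
  weight(X=3) = 7/480
Total weight = 13/480 + 7/480 = 1/24
P(X=2 | obs) = 13/480 / 1/24 = 13/20
P(X=3 | obs) = 7/480 / 1/24 = 7/20

P(X = 2 | obs) = 13/20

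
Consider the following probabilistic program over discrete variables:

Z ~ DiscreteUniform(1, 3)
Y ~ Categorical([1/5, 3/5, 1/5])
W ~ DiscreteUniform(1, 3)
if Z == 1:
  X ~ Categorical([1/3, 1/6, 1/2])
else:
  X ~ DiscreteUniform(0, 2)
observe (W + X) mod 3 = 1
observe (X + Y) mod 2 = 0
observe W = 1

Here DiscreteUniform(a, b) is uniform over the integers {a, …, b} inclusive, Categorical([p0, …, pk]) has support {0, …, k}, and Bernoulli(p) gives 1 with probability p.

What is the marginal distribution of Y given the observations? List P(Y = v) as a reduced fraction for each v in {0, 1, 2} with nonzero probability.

Enumerate traces; 6 have nonzero weight after conditioning:
  (Z=1, Y=0, W=1, X=0) weight 1/135
  (Z=1, Y=2, W=1, X=0) weight 1/135
  (Z=2, Y=0, W=1, X=0) weight 1/135
  (Z=2, Y=2, W=1, X=0) weight 1/135
  (Z=3, Y=0, W=1, X=0) weight 1/135
  (Z=3, Y=2, W=1, X=0) weight 1/135
Group by Y:
  weight(Y=0) = 1/45
  weight(Y=2) = 1/45
Total weight = 1/45 + 1/45 = 2/45
P(Y=0 | obs) = 1/45 / 2/45 = 1/2
P(Y=2 | obs) = 1/45 / 2/45 = 1/2

P(Y=0) = 1/2, P(Y=2) = 1/2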